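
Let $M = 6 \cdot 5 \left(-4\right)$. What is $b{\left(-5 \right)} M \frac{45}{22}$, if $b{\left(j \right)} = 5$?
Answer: $- \frac{13500}{11} \approx -1227.3$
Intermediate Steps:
$M = -120$ ($M = 30 \left(-4\right) = -120$)
$b{\left(-5 \right)} M \frac{45}{22} = 5 \left(-120\right) \frac{45}{22} = - 600 \cdot 45 \cdot \frac{1}{22} = \left(-600\right) \frac{45}{22} = - \frac{13500}{11}$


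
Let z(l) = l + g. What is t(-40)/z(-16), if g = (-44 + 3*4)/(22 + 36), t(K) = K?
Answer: 29/12 ≈ 2.4167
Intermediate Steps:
g = -16/29 (g = (-44 + 12)/58 = -32*1/58 = -16/29 ≈ -0.55172)
z(l) = -16/29 + l (z(l) = l - 16/29 = -16/29 + l)
t(-40)/z(-16) = -40/(-16/29 - 16) = -40/(-480/29) = -40*(-29/480) = 29/12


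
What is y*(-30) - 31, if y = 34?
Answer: -1051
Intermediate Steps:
y*(-30) - 31 = 34*(-30) - 31 = -1020 - 31 = -1051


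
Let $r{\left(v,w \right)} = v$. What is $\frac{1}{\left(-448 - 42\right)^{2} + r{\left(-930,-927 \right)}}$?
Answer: $\frac{1}{239170} \approx 4.1811 \cdot 10^{-6}$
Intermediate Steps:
$\frac{1}{\left(-448 - 42\right)^{2} + r{\left(-930,-927 \right)}} = \frac{1}{\left(-448 - 42\right)^{2} - 930} = \frac{1}{\left(-490\right)^{2} - 930} = \frac{1}{240100 - 930} = \frac{1}{239170}$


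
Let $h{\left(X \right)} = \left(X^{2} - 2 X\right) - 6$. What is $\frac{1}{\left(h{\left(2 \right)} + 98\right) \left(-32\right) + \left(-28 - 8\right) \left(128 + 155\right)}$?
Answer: $- \frac{1}{13132} \approx -7.615 \cdot 10^{-5}$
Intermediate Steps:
$h{\left(X \right)} = -6 + X^{2} - 2 X$ ($h{\left(X \right)} = \left(X^{2} - 2 X\right) - 6 = -6 + X^{2} - 2 X$)
$\frac{1}{\left(h{\left(2 \right)} + 98\right) \left(-32\right) + \left(-28 - 8\right) \left(128 + 155\right)} = \frac{1}{\left(\left(-6 + 2^{2} - 4\right) + 98\right) \left(-32\right) + \left(-28 - 8\right) \left(128 + 155\right)} = \frac{1}{\left(\left(-6 + 4 - 4\right) + 98\right) \left(-32\right) + \left(-28 - 8\right) 283} = \frac{1}{\left(-6 + 98\right) \left(-32\right) - 10188} = \frac{1}{92 \left(-32\right) - 10188} = \frac{1}{-2944 - 10188} = \frac{1}{-13132} = - \frac{1}{13132}$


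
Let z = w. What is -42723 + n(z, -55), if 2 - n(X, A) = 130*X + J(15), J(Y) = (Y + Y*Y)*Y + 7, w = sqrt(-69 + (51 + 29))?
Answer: -46328 - 130*sqrt(11) ≈ -46759.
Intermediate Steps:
w = sqrt(11) (w = sqrt(-69 + 80) = sqrt(11) ≈ 3.3166)
z = sqrt(11) ≈ 3.3166
J(Y) = 7 + Y*(Y + Y**2) (J(Y) = (Y + Y**2)*Y + 7 = Y*(Y + Y**2) + 7 = 7 + Y*(Y + Y**2))
n(X, A) = -3605 - 130*X (n(X, A) = 2 - (130*X + (7 + 15**2 + 15**3)) = 2 - (130*X + (7 + 225 + 3375)) = 2 - (130*X + 3607) = 2 - (3607 + 130*X) = 2 + (-3607 - 130*X) = -3605 - 130*X)
-42723 + n(z, -55) = -42723 + (-3605 - 130*sqrt(11)) = -46328 - 130*sqrt(11)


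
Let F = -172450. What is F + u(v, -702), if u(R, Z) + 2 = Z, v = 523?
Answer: -173154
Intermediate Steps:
u(R, Z) = -2 + Z
F + u(v, -702) = -172450 + (-2 - 702) = -172450 - 704 = -173154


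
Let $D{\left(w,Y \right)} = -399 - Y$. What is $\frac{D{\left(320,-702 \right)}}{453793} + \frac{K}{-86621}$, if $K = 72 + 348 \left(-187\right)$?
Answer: $\frac{292322835}{389188153} \approx 0.75111$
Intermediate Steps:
$K = -65004$ ($K = 72 - 65076 = -65004$)
$\frac{D{\left(320,-702 \right)}}{453793} + \frac{K}{-86621} = \frac{-399 - -702}{453793} - \frac{65004}{-86621} = \left(-399 + 702\right) \frac{1}{453793} - - \frac{65004}{86621} = 303 \cdot \frac{1}{453793} + \frac{65004}{86621} = \frac{3}{4493} + \frac{65004}{86621} = \frac{292322835}{389188153}$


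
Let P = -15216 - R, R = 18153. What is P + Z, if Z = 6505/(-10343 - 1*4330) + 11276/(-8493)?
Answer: -1386197233618/41539263 ≈ -33371.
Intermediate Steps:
Z = -73566571/41539263 (Z = 6505/(-10343 - 4330) + 11276*(-1/8493) = 6505/(-14673) - 11276/8493 = 6505*(-1/14673) - 11276/8493 = -6505/14673 - 11276/8493 = -73566571/41539263 ≈ -1.7710)
P = -33369 (P = -15216 - 1*18153 = -15216 - 18153 = -33369)
P + Z = -33369 - 73566571/41539263 = -1386197233618/41539263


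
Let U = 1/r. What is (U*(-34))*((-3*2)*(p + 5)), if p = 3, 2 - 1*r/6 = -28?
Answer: 136/15 ≈ 9.0667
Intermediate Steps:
r = 180 (r = 12 - 6*(-28) = 12 + 168 = 180)
U = 1/180 ≈ 0.0055556
(U*(-34))*((-3*2)*(p + 5)) = ((1/180)*(-34))*((-3*2)*(3 + 5)) = -(-17)*8/15 = -17/90*(-48) = 136/15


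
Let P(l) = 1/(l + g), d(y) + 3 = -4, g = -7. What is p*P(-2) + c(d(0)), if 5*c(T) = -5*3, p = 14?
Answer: -41/9 ≈ -4.5556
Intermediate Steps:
d(y) = -7 (d(y) = -3 - 4 = -7)
c(T) = -3 (c(T) = (-5*3)/5 = (1/5)*(-15) = -3)
P(l) = 1/(-7 + l) (P(l) = 1/(l - 7) = 1/(-7 + l))
p*P(-2) + c(d(0)) = 14/(-7 - 2) - 3 = 14/(-9) - 3 = 14*(-1/9) - 3 = -14/9 - 3 = -41/9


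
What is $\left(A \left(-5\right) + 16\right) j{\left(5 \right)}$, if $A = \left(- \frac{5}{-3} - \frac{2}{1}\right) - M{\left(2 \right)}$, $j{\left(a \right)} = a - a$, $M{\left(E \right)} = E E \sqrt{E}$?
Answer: $0$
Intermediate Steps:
$M{\left(E \right)} = E^{\frac{5}{2}}$ ($M{\left(E \right)} = E^{2} \sqrt{E} = E^{\frac{5}{2}}$)
$j{\left(a \right)} = 0$
$A = - \frac{1}{3} - 4 \sqrt{2}$ ($A = \left(- \frac{5}{-3} - \frac{2}{1}\right) - 2^{\frac{5}{2}} = \left(\left(-5\right) \left(- \frac{1}{3}\right) - 2\right) - 4 \sqrt{2} = \left(\frac{5}{3} - 2\right) - 4 \sqrt{2} = - \frac{1}{3} - 4 \sqrt{2} \approx -5.9902$)
$\left(A \left(-5\right) + 16\right) j{\left(5 \right)} = \left(\left(- \frac{1}{3} - 4 \sqrt{2}\right) \left(-5\right) + 16\right) 0 = \left(\left(\frac{5}{3} + 20 \sqrt{2}\right) + 16\right) 0 = \left(\frac{53}{3} + 20 \sqrt{2}\right) 0 = 0$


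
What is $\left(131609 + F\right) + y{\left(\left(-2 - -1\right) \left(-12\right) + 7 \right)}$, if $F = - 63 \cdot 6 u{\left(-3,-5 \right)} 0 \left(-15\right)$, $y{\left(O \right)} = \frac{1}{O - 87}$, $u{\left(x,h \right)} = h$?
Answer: $\frac{8949411}{68} \approx 1.3161 \cdot 10^{5}$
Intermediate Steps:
$y{\left(O \right)} = \frac{1}{-87 + O}$
$F = 0$ ($F = - 63 \cdot 6 \left(-5\right) 0 \left(-15\right) = - 63 \left(\left(-30\right) 0\right) \left(-15\right) = \left(-63\right) 0 \left(-15\right) = 0 \left(-15\right) = 0$)
$\left(131609 + F\right) + y{\left(\left(-2 - -1\right) \left(-12\right) + 7 \right)} = \left(131609 + 0\right) + \frac{1}{-87 + \left(\left(-2 - -1\right) \left(-12\right) + 7\right)} = 131609 + \frac{1}{-87 + \left(\left(-2 + 1\right) \left(-12\right) + 7\right)} = 131609 + \frac{1}{-87 + \left(\left(-1\right) \left(-12\right) + 7\right)} = 131609 + \frac{1}{-87 + \left(12 + 7\right)} = 131609 + \frac{1}{-87 + 19} = 131609 + \frac{1}{-68} = 131609 - \frac{1}{68} = \frac{8949411}{68}$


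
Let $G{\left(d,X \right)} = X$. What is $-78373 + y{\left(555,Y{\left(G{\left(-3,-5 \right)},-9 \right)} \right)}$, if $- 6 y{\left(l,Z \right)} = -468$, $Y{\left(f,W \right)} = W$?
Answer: $-78295$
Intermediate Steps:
$y{\left(l,Z \right)} = 78$ ($y{\left(l,Z \right)} = \left(- \frac{1}{6}\right) \left(-468\right) = 78$)
$-78373 + y{\left(555,Y{\left(G{\left(-3,-5 \right)},-9 \right)} \right)} = -78373 + 78 = -78295$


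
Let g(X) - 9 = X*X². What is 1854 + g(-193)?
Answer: -7187194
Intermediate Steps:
g(X) = 9 + X³ (g(X) = 9 + X*X² = 9 + X³)
1854 + g(-193) = 1854 + (9 + (-193)³) = 1854 + (9 - 7189057) = 1854 - 7189048 = -7187194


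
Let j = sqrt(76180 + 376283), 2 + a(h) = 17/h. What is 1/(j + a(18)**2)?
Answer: -116964/47497625567 + 104976*sqrt(452463)/47497625567 ≈ 0.0014842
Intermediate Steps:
a(h) = -2 + 17/h
j = sqrt(452463) ≈ 672.65
1/(j + a(18)**2) = 1/(sqrt(452463) + (-2 + 17/18)**2) = 1/(sqrt(452463) + (-19/18)**2) = 1/(sqrt(452463) + 361/324) = 1/(361/324 + sqrt(452463))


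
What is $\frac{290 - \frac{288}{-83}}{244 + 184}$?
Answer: $\frac{12179}{17762} \approx 0.68568$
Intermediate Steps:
$\frac{290 - \frac{288}{-83}}{244 + 184} = \frac{290 - - \frac{288}{83}}{428} = \left(290 + \frac{288}{83}\right) \frac{1}{428} = \frac{24358}{83} \cdot \frac{1}{428} = \frac{12179}{17762}$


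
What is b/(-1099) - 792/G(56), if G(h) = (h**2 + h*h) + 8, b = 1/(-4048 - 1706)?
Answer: -3987517/31618230 ≈ -0.12611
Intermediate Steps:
b = -1/5754 (b = 1/(-5754) = -1/5754 ≈ -0.00017379)
G(h) = 8 + 2*h**2 (G(h) = (h**2 + h**2) + 8 = 2*h**2 + 8 = 8 + 2*h**2)
b/(-1099) - 792/G(56) = -1/5754/(-1099) - 792/(8 + 2*56**2) = -1/5754*(-1/1099) - 792/(8 + 2*3136) = 1/6323646 - 792/(8 + 6272) = 1/6323646 - 792/6280 = 1/6323646 - 792*1/6280 = 1/6323646 - 99/785 = -3987517/31618230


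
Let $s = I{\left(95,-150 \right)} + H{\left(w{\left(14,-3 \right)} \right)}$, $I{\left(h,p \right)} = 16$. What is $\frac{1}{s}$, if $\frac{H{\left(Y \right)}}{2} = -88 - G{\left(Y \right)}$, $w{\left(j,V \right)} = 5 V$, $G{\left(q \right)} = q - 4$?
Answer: $- \frac{1}{122} \approx -0.0081967$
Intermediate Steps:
$G{\left(q \right)} = -4 + q$ ($G{\left(q \right)} = q - 4 = -4 + q$)
$H{\left(Y \right)} = -168 - 2 Y$ ($H{\left(Y \right)} = 2 \left(-88 - \left(-4 + Y\right)\right) = 2 \left(-84 - Y\right) = -168 - 2 Y$)
$s = -122$ ($s = 16 - \left(168 + 2 \cdot 5 \left(-3\right)\right) = 16 - 138 = -122$)
$\frac{1}{s} = \frac{1}{-122} = - \frac{1}{122}$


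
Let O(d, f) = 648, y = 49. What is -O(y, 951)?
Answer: -648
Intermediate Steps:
-O(y, 951) = -1*648 = -648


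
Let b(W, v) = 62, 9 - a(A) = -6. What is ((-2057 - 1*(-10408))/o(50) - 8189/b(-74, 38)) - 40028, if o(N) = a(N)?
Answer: -36831113/930 ≈ -39603.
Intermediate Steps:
a(A) = 15 (a(A) = 9 - 1*(-6) = 9 + 6 = 15)
o(N) = 15
((-2057 - 1*(-10408))/o(50) - 8189/b(-74, 38)) - 40028 = ((-2057 - 1*(-10408))/15 - 8189/62) - 40028 = ((-2057 + 10408)*(1/15) - 8189*1/62) - 40028 = (8351*(1/15) - 8189/62) - 40028 = (8351/15 - 8189/62) - 40028 = 394927/930 - 40028 = -36831113/930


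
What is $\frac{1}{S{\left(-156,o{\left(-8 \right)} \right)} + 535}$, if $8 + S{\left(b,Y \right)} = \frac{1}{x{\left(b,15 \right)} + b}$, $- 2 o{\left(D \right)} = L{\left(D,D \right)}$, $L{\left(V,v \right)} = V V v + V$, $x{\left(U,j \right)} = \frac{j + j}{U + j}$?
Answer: $\frac{7342}{3869187} \approx 0.0018976$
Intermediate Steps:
$x{\left(U,j \right)} = \frac{2 j}{U + j}$
$L{\left(V,v \right)} = V + v V^{2}$ ($L{\left(V,v \right)} = V^{2} v + V = v V^{2} + V = V + v V^{2}$)
$o{\left(D \right)} = - \frac{D \left(1 + D^{2}\right)}{2}$ ($o{\left(D \right)} = - \frac{D \left(1 + D D\right)}{2} = - \frac{D \left(1 + D^{2}\right)}{2}$)
$S{\left(b,Y \right)} = -8 + \frac{1}{b + \frac{30}{15 + b}}$ ($S{\left(b,Y \right)} = -8 + \frac{1}{2 \cdot 15 \frac{1}{b + 15} + b} = -8 + \frac{1}{2 \cdot 15 \frac{1}{15 + b} + b} = -8 + \frac{1}{\frac{30}{15 + b} + b} = -8 + \frac{1}{b + \frac{30}{15 + b}}$)
$\frac{1}{S{\left(-156,o{\left(-8 \right)} \right)} + 535} = \frac{1}{\frac{-240 - \left(-1 + 8 \left(-156\right)\right) \left(15 - 156\right)}{30 - 156 \left(15 - 156\right)} + 535} = \frac{1}{\frac{-240 - \left(-1 - 1248\right) \left(-141\right)}{30 - -21996} + 535} = \frac{1}{\frac{-240 - \left(-1249\right) \left(-141\right)}{30 + 21996} + 535} = \frac{1}{\frac{-240 - 176109}{22026} + 535} = \frac{1}{\frac{1}{22026} \left(-176349\right) + 535} = \frac{1}{- \frac{58783}{7342} + 535} = \frac{1}{\frac{3869187}{7342}} = \frac{7342}{3869187}$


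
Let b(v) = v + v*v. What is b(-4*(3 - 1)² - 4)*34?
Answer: 12920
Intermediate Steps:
b(v) = v + v²
b(-4*(3 - 1)² - 4)*34 = ((-4*(3 - 1)² - 4)*(1 + (-4*(3 - 1)² - 4)))*34 = ((-4*2² - 4)*(1 + (-4*2² - 4)))*34 = ((-4*4 - 4)*(1 + (-4*4 - 4)))*34 = ((-16 - 4)*(1 + (-16 - 4)))*34 = -20*(1 - 20)*34 = -20*(-19)*34 = 380*34 = 12920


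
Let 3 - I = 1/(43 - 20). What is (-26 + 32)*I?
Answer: 408/23 ≈ 17.739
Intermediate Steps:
I = 68/23 (I = 3 - 1/(43 - 20) = 3 - 1/23 = 68/23 ≈ 2.9565)
(-26 + 32)*I = (-26 + 32)*(68/23) = 6*(68/23) = 408/23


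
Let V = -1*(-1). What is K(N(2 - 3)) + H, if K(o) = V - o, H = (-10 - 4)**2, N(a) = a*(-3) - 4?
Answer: 198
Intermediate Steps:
V = 1
N(a) = -4 - 3*a (N(a) = -3*a - 4 = -4 - 3*a)
H = 196 (H = (-14)**2 = 196)
K(o) = 1 - o
K(N(2 - 3)) + H = (1 - (-4 - 3*(2 - 3))) + 196 = (1 - (-4 - 3*(-1))) + 196 = (1 - (-4 + 3)) + 196 = (1 - 1*(-1)) + 196 = (1 + 1) + 196 = 2 + 196 = 198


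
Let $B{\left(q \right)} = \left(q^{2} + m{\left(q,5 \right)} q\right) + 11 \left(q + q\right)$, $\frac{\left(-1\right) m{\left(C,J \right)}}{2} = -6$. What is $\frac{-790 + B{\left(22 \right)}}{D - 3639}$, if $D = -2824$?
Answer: $- \frac{442}{6463} \approx -0.068389$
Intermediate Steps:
$m{\left(C,J \right)} = 12$ ($m{\left(C,J \right)} = \left(-2\right) \left(-6\right) = 12$)
$B{\left(q \right)} = q^{2} + 34 q$ ($B{\left(q \right)} = \left(q^{2} + 12 q\right) + 11 \left(q + q\right) = \left(q^{2} + 12 q\right) + 11 \cdot 2 q = \left(q^{2} + 12 q\right) + 22 q = q^{2} + 34 q$)
$\frac{-790 + B{\left(22 \right)}}{D - 3639} = \frac{-790 + 22 \left(34 + 22\right)}{-2824 - 3639} = \frac{-790 + 22 \cdot 56}{-6463} = \left(-790 + 1232\right) \left(- \frac{1}{6463}\right) = 442 \left(- \frac{1}{6463}\right) = - \frac{442}{6463}$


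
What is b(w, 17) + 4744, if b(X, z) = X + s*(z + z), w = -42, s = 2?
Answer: 4770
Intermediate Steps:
b(X, z) = X + 4*z (b(X, z) = X + 2*(z + z) = X + 2*(2*z) = X + 4*z)
b(w, 17) + 4744 = (-42 + 4*17) + 4744 = (-42 + 68) + 4744 = 26 + 4744 = 4770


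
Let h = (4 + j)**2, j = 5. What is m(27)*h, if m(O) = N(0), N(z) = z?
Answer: 0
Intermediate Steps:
m(O) = 0
h = 81 (h = (4 + 5)**2 = 9**2 = 81)
m(27)*h = 0*81 = 0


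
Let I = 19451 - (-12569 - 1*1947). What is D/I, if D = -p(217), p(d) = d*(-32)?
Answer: 6944/33967 ≈ 0.20443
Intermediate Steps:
p(d) = -32*d
D = 6944 (D = -(-32)*217 = -1*(-6944) = 6944)
I = 33967 (I = 19451 - (-12569 - 1947) = 19451 - 1*(-14516) = 19451 + 14516 = 33967)
D/I = 6944/33967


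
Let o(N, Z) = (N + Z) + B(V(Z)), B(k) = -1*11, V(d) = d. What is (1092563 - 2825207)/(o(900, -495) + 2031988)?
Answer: -866322/1016191 ≈ -0.85252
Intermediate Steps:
B(k) = -11
o(N, Z) = -11 + N + Z (o(N, Z) = (N + Z) - 11 = -11 + N + Z)
(1092563 - 2825207)/(o(900, -495) + 2031988) = (1092563 - 2825207)/((-11 + 900 - 495) + 2031988) = -1732644/(394 + 2031988) = -1732644/2032382 = -1732644*1/2032382 = -866322/1016191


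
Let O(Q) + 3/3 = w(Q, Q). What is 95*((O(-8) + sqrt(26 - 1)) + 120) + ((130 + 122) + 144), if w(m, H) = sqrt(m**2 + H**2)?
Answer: 12176 + 760*sqrt(2) ≈ 13251.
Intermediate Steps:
w(m, H) = sqrt(H**2 + m**2)
O(Q) = -1 + sqrt(2)*sqrt(Q**2) (O(Q) = -1 + sqrt(Q**2 + Q**2) = -1 + sqrt(2*Q**2) = -1 + sqrt(2)*sqrt(Q**2))
95*((O(-8) + sqrt(26 - 1)) + 120) + ((130 + 122) + 144) = 95*(((-1 + sqrt(2)*sqrt((-8)**2)) + sqrt(26 - 1)) + 120) + ((130 + 122) + 144) = 95*(((-1 + sqrt(2)*sqrt(64)) + sqrt(25)) + 120) + (252 + 144) = 95*(((-1 + sqrt(2)*8) + 5) + 120) + 396 = 95*(((-1 + 8*sqrt(2)) + 5) + 120) + 396 = 95*((4 + 8*sqrt(2)) + 120) + 396 = 95*(124 + 8*sqrt(2)) + 396 = (11780 + 760*sqrt(2)) + 396 = 12176 + 760*sqrt(2)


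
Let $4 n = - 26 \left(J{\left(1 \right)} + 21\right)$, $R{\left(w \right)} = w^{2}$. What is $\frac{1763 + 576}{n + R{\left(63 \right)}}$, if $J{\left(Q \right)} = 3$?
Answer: $\frac{2339}{3813} \approx 0.61343$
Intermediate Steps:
$n = -156$ ($n = \frac{\left(-26\right) \left(3 + 21\right)}{4} = \frac{\left(-26\right) 24}{4} = \frac{1}{4} \left(-624\right) = -156$)
$\frac{1763 + 576}{n + R{\left(63 \right)}} = \frac{1763 + 576}{-156 + 63^{2}} = \frac{2339}{-156 + 3969} = \frac{2339}{3813}$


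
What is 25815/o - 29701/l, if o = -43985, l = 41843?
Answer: -477315106/368092871 ≈ -1.2967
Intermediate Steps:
25815/o - 29701/l = 25815/(-43985) - 29701/41843 = 25815*(-1/43985) - 29701*1/41843 = -5163/8797 - 29701/41843 = -477315106/368092871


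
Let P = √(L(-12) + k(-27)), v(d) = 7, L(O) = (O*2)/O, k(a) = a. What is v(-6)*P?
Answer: 35*I ≈ 35.0*I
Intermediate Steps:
L(O) = 2 (L(O) = (2*O)/O = 2)
P = 5*I (P = √(2 - 27) = √(-25) = 5*I ≈ 5.0*I)
v(-6)*P = 7*(5*I) = 35*I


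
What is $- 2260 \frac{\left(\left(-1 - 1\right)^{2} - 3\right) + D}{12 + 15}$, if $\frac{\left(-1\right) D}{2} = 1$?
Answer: $\frac{2260}{27} \approx 83.704$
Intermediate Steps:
$D = -2$ ($D = \left(-2\right) 1 = -2$)
$- 2260 \frac{\left(\left(-1 - 1\right)^{2} - 3\right) + D}{12 + 15} = - 2260 \frac{\left(\left(-1 - 1\right)^{2} - 3\right) - 2}{12 + 15} = - 2260 \frac{\left(\left(-2\right)^{2} - 3\right) - 2}{27} = - 2260 \left(\left(4 - 3\right) - 2\right) \frac{1}{27} = - 2260 \left(1 - 2\right) \frac{1}{27} = - 2260 \left(\left(-1\right) \frac{1}{27}\right) = \left(-2260\right) \left(- \frac{1}{27}\right) = \frac{2260}{27}$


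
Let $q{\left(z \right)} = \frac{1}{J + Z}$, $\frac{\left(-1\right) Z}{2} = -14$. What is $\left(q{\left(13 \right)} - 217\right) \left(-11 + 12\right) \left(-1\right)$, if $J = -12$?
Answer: $\frac{3471}{16} \approx 216.94$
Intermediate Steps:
$Z = 28$ ($Z = \left(-2\right) \left(-14\right) = 28$)
$q{\left(z \right)} = \frac{1}{16}$ ($q{\left(z \right)} = \frac{1}{-12 + 28} = \frac{1}{16}$)
$\left(q{\left(13 \right)} - 217\right) \left(-11 + 12\right) \left(-1\right) = \left(\frac{1}{16} - 217\right) \left(-11 + 12\right) \left(-1\right) = - \frac{3471 \cdot 1 \left(-1\right)}{16} = \left(- \frac{3471}{16}\right) \left(-1\right) = \frac{3471}{16}$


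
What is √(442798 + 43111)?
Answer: √485909 ≈ 697.07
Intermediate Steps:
√(442798 + 43111) = √485909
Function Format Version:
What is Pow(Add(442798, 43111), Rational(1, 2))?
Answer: Pow(485909, Rational(1, 2)) ≈ 697.07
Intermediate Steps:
Pow(Add(442798, 43111), Rational(1, 2)) = Pow(485909, Rational(1, 2))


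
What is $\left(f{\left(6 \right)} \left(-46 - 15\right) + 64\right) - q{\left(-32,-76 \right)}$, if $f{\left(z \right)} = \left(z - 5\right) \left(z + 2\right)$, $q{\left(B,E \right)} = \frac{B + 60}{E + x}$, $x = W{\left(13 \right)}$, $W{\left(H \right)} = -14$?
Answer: $- \frac{19066}{45} \approx -423.69$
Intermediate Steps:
$x = -14$
$q{\left(B,E \right)} = \frac{60 + B}{-14 + E}$ ($q{\left(B,E \right)} = \frac{B + 60}{E - 14} = \frac{60 + B}{-14 + E}$)
$f{\left(z \right)} = \left(-5 + z\right) \left(2 + z\right)$
$\left(f{\left(6 \right)} \left(-46 - 15\right) + 64\right) - q{\left(-32,-76 \right)} = \left(\left(-10 + 6^{2} - 18\right) \left(-46 - 15\right) + 64\right) - \frac{60 - 32}{-14 - 76} = \left(\left(-10 + 36 - 18\right) \left(-46 - 15\right) + 64\right) - \frac{1}{-90} \cdot 28 = \left(8 \left(-61\right) + 64\right) - \left(- \frac{1}{90}\right) 28 = \left(-488 + 64\right) - - \frac{14}{45} = -424 + \frac{14}{45} = - \frac{19066}{45}$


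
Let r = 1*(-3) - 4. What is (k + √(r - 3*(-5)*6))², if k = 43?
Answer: (43 + √83)² ≈ 2715.5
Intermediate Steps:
r = -7 (r = -3 - 4 = -7)
(k + √(r - 3*(-5)*6))² = (43 + √(-7 - 3*(-5)*6))² = (43 + √(-7 + 15*6))² = (43 + √(-7 + 90))² = (43 + √83)²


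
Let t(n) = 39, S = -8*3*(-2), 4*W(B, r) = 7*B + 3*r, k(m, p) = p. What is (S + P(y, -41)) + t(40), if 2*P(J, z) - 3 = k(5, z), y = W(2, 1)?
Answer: 68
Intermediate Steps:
W(B, r) = 3*r/4 + 7*B/4 (W(B, r) = (7*B + 3*r)/4 = (3*r + 7*B)/4 = 3*r/4 + 7*B/4)
y = 17/4 (y = (3/4)*1 + (7/4)*2 = 3/4 + 7/2 = 17/4 ≈ 4.2500)
P(J, z) = 3/2 + z/2
S = 48 (S = -24*(-2) = 48)
(S + P(y, -41)) + t(40) = (48 + (3/2 + (1/2)*(-41))) + 39 = (48 + (3/2 - 41/2)) + 39 = (48 - 19) + 39 = 29 + 39 = 68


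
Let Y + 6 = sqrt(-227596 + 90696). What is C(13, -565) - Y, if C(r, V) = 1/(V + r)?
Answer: 3311/552 - 370*I ≈ 5.9982 - 370.0*I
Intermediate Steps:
Y = -6 + 370*I (Y = -6 + sqrt(-227596 + 90696) = -6 + sqrt(-136900) = -6 + 370*I ≈ -6.0 + 370.0*I)
C(13, -565) - Y = 1/(-565 + 13) - (-6 + 370*I) = 1/(-552) + (6 - 370*I) = -1/552 + (6 - 370*I) = 3311/552 - 370*I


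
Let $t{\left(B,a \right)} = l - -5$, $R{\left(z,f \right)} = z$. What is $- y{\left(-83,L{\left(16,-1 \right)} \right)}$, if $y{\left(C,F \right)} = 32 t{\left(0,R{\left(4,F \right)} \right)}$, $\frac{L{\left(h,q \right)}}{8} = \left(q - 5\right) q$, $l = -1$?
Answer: $-128$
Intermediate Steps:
$t{\left(B,a \right)} = 4$ ($t{\left(B,a \right)} = -1 - -5 = -1 + 5 = 4$)
$L{\left(h,q \right)} = 8 q \left(-5 + q\right)$ ($L{\left(h,q \right)} = 8 \left(q - 5\right) q = 8 \left(-5 + q\right) q = 8 q \left(-5 + q\right)$)
$y{\left(C,F \right)} = 128$ ($y{\left(C,F \right)} = 32 \cdot 4 = 128$)
$- y{\left(-83,L{\left(16,-1 \right)} \right)} = \left(-1\right) 128 = -128$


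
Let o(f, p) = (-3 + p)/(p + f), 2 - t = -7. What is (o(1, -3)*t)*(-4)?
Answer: -108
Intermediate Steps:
t = 9 (t = 2 - 1*(-7) = 2 + 7 = 9)
o(f, p) = (-3 + p)/(f + p)
(o(1, -3)*t)*(-4) = (((-3 - 3)/(1 - 3))*9)*(-4) = ((-6/(-2))*9)*(-4) = (-1/2*(-6)*9)*(-4) = (3*9)*(-4) = 27*(-4) = -108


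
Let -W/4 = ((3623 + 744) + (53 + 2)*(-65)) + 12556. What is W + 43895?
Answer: -9497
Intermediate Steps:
W = -53392 (W = -4*(((3623 + 744) + (53 + 2)*(-65)) + 12556) = -4*((4367 + 55*(-65)) + 12556) = -4*((4367 - 3575) + 12556) = -4*(792 + 12556) = -4*13348 = -53392)
W + 43895 = -53392 + 43895 = -9497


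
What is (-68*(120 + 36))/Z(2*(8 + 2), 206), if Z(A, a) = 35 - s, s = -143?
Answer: -5304/89 ≈ -59.596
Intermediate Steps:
Z(A, a) = 178 (Z(A, a) = 35 - 1*(-143) = 35 + 143 = 178)
(-68*(120 + 36))/Z(2*(8 + 2), 206) = -68*(120 + 36)/178 = -68*156*(1/178) = -10608*1/178 = -5304/89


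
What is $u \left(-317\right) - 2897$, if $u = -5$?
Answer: $-1312$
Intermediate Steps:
$u \left(-317\right) - 2897 = \left(-5\right) \left(-317\right) - 2897 = 1585 - 2897 = -1312$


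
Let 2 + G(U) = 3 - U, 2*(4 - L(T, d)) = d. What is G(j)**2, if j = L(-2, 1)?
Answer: 25/4 ≈ 6.2500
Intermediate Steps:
L(T, d) = 4 - d/2
j = 7/2 (j = 4 - 1/2*1 = 4 - 1/2 = 7/2 ≈ 3.5000)
G(U) = 1 - U (G(U) = -2 + (3 - U) = 1 - U)
G(j)**2 = (1 - 1*7/2)**2 = (1 - 7/2)**2 = (-5/2)**2 = 25/4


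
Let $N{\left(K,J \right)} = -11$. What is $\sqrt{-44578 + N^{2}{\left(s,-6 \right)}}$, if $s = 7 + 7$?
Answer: $i \sqrt{44457} \approx 210.85 i$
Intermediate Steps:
$s = 14$
$\sqrt{-44578 + N^{2}{\left(s,-6 \right)}} = \sqrt{-44578 + \left(-11\right)^{2}} = \sqrt{-44578 + 121} = \sqrt{-44457} = i \sqrt{44457}$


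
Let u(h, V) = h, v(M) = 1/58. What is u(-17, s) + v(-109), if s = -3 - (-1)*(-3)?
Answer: -985/58 ≈ -16.983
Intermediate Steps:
v(M) = 1/58
s = -6 (s = -3 - 1*3 = -3 - 3 = -6)
u(-17, s) + v(-109) = -17 + 1/58 = -985/58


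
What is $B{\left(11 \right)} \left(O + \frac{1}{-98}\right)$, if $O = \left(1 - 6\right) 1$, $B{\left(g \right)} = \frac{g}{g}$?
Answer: $- \frac{491}{98} \approx -5.0102$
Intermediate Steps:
$B{\left(g \right)} = 1$
$O = -5$ ($O = \left(-5\right) 1 = -5$)
$B{\left(11 \right)} \left(O + \frac{1}{-98}\right) = 1 \left(-5 + \frac{1}{-98}\right) = 1 \left(-5 - \frac{1}{98}\right) = 1 \left(- \frac{491}{98}\right) = - \frac{491}{98}$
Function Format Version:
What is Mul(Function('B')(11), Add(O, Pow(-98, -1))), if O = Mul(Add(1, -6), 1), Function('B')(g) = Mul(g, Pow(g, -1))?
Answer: Rational(-491, 98) ≈ -5.0102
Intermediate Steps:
Function('B')(g) = 1
O = -5 (O = Mul(-5, 1) = -5)
Mul(Function('B')(11), Add(O, Pow(-98, -1))) = Mul(1, Add(-5, Pow(-98, -1))) = Mul(1, Add(-5, Rational(-1, 98))) = Mul(1, Rational(-491, 98)) = Rational(-491, 98)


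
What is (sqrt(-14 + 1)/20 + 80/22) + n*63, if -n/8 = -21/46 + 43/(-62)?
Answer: 4574600/7843 + I*sqrt(13)/20 ≈ 583.27 + 0.18028*I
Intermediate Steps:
n = 6560/713 (n = -8*(-21/46 + 43/(-62)) = -8*(-21*1/46 + 43*(-1/62)) = -8*(-21/46 - 43/62) = -8*(-820/713) = 6560/713 ≈ 9.2006)
(sqrt(-14 + 1)/20 + 80/22) + n*63 = (sqrt(-14 + 1)/20 + 80/22) + (6560/713)*63 = (sqrt(-13)*(1/20) + 80*(1/22)) + 413280/713 = ((I*sqrt(13))*(1/20) + 40/11) + 413280/713 = (I*sqrt(13)/20 + 40/11) + 413280/713 = (40/11 + I*sqrt(13)/20) + 413280/713 = 4574600/7843 + I*sqrt(13)/20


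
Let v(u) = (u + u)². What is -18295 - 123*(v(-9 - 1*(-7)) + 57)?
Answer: -27274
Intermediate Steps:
v(u) = 4*u² (v(u) = (2*u)² = 4*u²)
-18295 - 123*(v(-9 - 1*(-7)) + 57) = -18295 - 123*(4*(-9 - 1*(-7))² + 57) = -18295 - 123*(4*(-9 + 7)² + 57) = -18295 - 123*(4*(-2)² + 57) = -18295 - 123*(4*4 + 57) = -18295 - 123*(16 + 57) = -18295 - 123*73 = -18295 - 1*8979 = -18295 - 8979 = -27274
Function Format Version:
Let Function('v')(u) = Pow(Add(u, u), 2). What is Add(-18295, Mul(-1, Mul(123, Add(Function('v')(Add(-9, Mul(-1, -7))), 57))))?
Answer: -27274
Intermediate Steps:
Function('v')(u) = Mul(4, Pow(u, 2)) (Function('v')(u) = Pow(Mul(2, u), 2) = Mul(4, Pow(u, 2)))
Add(-18295, Mul(-1, Mul(123, Add(Function('v')(Add(-9, Mul(-1, -7))), 57)))) = Add(-18295, Mul(-1, Mul(123, Add(Mul(4, Pow(Add(-9, Mul(-1, -7)), 2)), 57)))) = Add(-18295, Mul(-1, Mul(123, Add(Mul(4, Pow(Add(-9, 7), 2)), 57)))) = Add(-18295, Mul(-1, Mul(123, Add(Mul(4, Pow(-2, 2)), 57)))) = Add(-18295, Mul(-1, Mul(123, Add(Mul(4, 4), 57)))) = Add(-18295, Mul(-1, Mul(123, Add(16, 57)))) = Add(-18295, Mul(-1, Mul(123, 73))) = Add(-18295, Mul(-1, 8979)) = Add(-18295, -8979) = -27274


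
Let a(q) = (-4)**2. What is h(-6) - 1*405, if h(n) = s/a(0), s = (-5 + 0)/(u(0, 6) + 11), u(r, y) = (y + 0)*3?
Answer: -187925/464 ≈ -405.01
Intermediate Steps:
a(q) = 16
u(r, y) = 3*y (u(r, y) = y*3 = 3*y)
s = -5/29 (s = (-5 + 0)/(3*6 + 11) = -5/(18 + 11) = -5/29 ≈ -0.17241)
h(n) = -5/464 (h(n) = -5/29/16 = -5/29*1/16 = -5/464)
h(-6) - 1*405 = -5/464 - 1*405 = -5/464 - 405 = -187925/464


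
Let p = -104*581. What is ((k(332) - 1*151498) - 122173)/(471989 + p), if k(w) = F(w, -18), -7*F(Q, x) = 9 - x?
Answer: -1915724/2880955 ≈ -0.66496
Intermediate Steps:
F(Q, x) = -9/7 + x/7 (F(Q, x) = -(9 - x)/7 = -9/7 + x/7)
p = -60424
k(w) = -27/7 (k(w) = -9/7 + (1/7)*(-18) = -9/7 - 18/7 = -27/7)
((k(332) - 1*151498) - 122173)/(471989 + p) = ((-27/7 - 1*151498) - 122173)/(471989 - 60424) = ((-27/7 - 151498) - 122173)/411565 = (-1060513/7 - 122173)*(1/411565) = -1915724/7*1/411565 = -1915724/2880955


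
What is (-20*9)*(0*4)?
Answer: 0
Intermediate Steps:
(-20*9)*(0*4) = -180*0 = 0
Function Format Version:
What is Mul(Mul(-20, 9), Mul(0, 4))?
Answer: 0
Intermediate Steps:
Mul(Mul(-20, 9), Mul(0, 4)) = Mul(-180, 0) = 0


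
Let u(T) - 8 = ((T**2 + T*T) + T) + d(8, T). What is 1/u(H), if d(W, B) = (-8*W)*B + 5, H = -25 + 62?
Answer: 1/420 ≈ 0.0023810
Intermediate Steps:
H = 37
d(W, B) = 5 - 8*B*W (d(W, B) = -8*B*W + 5 = 5 - 8*B*W)
u(T) = 13 - 63*T + 2*T**2 (u(T) = 8 + (((T**2 + T*T) + T) + (5 - 8*T*8)) = 8 + (((T**2 + T**2) + T) + (5 - 64*T)) = 8 + ((2*T**2 + T) + (5 - 64*T)) = 8 + ((T + 2*T**2) + (5 - 64*T)) = 8 + (5 - 63*T + 2*T**2) = 13 - 63*T + 2*T**2)
1/u(H) = 1/(13 - 63*37 + 2*37**2) = 1/(13 - 2331 + 2*1369) = 1/(13 - 2331 + 2738) = 1/420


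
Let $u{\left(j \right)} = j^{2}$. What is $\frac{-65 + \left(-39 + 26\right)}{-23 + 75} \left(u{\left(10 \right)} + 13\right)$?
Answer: $- \frac{339}{2} \approx -169.5$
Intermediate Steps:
$\frac{-65 + \left(-39 + 26\right)}{-23 + 75} \left(u{\left(10 \right)} + 13\right) = \frac{-65 + \left(-39 + 26\right)}{-23 + 75} \left(10^{2} + 13\right) = \frac{-65 - 13}{52} \left(100 + 13\right) = \left(-78\right) \frac{1}{52} \cdot 113 = \left(- \frac{3}{2}\right) 113 = - \frac{339}{2}$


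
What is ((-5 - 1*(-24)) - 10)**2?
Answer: 81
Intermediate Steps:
((-5 - 1*(-24)) - 10)**2 = ((-5 + 24) - 10)**2 = (19 - 10)**2 = 9**2 = 81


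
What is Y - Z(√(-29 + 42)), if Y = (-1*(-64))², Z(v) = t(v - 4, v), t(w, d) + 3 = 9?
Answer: 4090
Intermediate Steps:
t(w, d) = 6 (t(w, d) = -3 + 9 = 6)
Z(v) = 6
Y = 4096 (Y = 64² = 4096)
Y - Z(√(-29 + 42)) = 4096 - 1*6 = 4096 - 6 = 4090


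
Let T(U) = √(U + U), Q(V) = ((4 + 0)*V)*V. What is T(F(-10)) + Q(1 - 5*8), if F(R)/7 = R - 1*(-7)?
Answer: 6084 + I*√42 ≈ 6084.0 + 6.4807*I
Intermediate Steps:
F(R) = 49 + 7*R (F(R) = 7*(R - 1*(-7)) = 7*(R + 7) = 7*(7 + R) = 49 + 7*R)
Q(V) = 4*V² (Q(V) = (4*V)*V = 4*V²)
T(U) = √2*√U (T(U) = √(2*U) = √2*√U)
T(F(-10)) + Q(1 - 5*8) = √2*√(49 + 7*(-10)) + 4*(1 - 5*8)² = √2*√(49 - 70) + 4*(1 - 40)² = √2*√(-21) + 4*(-39)² = √2*(I*√21) + 4*1521 = I*√42 + 6084 = 6084 + I*√42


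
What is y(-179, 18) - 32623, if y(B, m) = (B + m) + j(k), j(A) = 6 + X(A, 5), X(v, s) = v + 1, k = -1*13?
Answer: -32790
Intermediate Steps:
k = -13
X(v, s) = 1 + v
j(A) = 7 + A (j(A) = 6 + (1 + A) = 7 + A)
y(B, m) = -6 + B + m (y(B, m) = (B + m) + (7 - 13) = (B + m) - 6 = -6 + B + m)
y(-179, 18) - 32623 = (-6 - 179 + 18) - 32623 = -167 - 32623 = -32790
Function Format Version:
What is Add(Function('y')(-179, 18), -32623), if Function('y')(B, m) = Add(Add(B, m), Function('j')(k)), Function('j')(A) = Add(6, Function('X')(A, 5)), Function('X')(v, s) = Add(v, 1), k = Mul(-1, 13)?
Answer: -32790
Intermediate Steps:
k = -13
Function('X')(v, s) = Add(1, v)
Function('j')(A) = Add(7, A) (Function('j')(A) = Add(6, Add(1, A)) = Add(7, A))
Function('y')(B, m) = Add(-6, B, m) (Function('y')(B, m) = Add(Add(B, m), Add(7, -13)) = Add(Add(B, m), -6) = Add(-6, B, m))
Add(Function('y')(-179, 18), -32623) = Add(Add(-6, -179, 18), -32623) = Add(-167, -32623) = -32790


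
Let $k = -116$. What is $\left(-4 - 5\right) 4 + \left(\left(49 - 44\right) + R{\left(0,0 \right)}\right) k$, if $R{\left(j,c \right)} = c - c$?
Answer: $-616$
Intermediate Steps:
$R{\left(j,c \right)} = 0$
$\left(-4 - 5\right) 4 + \left(\left(49 - 44\right) + R{\left(0,0 \right)}\right) k = \left(-4 - 5\right) 4 + \left(\left(49 - 44\right) + 0\right) \left(-116\right) = \left(-9\right) 4 + \left(5 + 0\right) \left(-116\right) = -36 + 5 \left(-116\right) = -36 - 580 = -616$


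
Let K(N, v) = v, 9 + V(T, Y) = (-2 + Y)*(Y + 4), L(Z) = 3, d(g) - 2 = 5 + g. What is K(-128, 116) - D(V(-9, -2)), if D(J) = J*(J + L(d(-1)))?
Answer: -122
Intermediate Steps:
d(g) = 7 + g (d(g) = 2 + (5 + g) = 7 + g)
V(T, Y) = -9 + (-2 + Y)*(4 + Y) (V(T, Y) = -9 + (-2 + Y)*(Y + 4) = -9 + (-2 + Y)*(4 + Y))
D(J) = J*(3 + J) (D(J) = J*(J + 3) = J*(3 + J))
K(-128, 116) - D(V(-9, -2)) = 116 - (-17 + (-2)² + 2*(-2))*(3 + (-17 + (-2)² + 2*(-2))) = 116 - (-17 + 4 - 4)*(3 + (-17 + 4 - 4)) = 116 - (-17)*(3 - 17) = 116 - (-17)*(-14) = 116 - 1*238 = 116 - 238 = -122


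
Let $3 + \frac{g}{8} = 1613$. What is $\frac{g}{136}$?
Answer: $\frac{1610}{17} \approx 94.706$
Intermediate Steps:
$g = 12880$ ($g = -24 + 8 \cdot 1613 = -24 + 12904 = 12880$)
$\frac{g}{136} = \frac{1}{136} \cdot 12880 = \frac{1610}{17}$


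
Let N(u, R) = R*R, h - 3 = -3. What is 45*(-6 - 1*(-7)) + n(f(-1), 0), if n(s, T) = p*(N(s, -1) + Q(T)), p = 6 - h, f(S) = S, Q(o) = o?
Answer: 51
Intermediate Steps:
h = 0 (h = 3 - 3 = 0)
N(u, R) = R²
p = 6 (p = 6 - 1*0 = 6 + 0 = 6)
n(s, T) = 6 + 6*T (n(s, T) = 6*((-1)² + T) = 6*(1 + T) = 6 + 6*T)
45*(-6 - 1*(-7)) + n(f(-1), 0) = 45*(-6 - 1*(-7)) + (6 + 6*0) = 45*(-6 + 7) + (6 + 0) = 45*1 + 6 = 45 + 6 = 51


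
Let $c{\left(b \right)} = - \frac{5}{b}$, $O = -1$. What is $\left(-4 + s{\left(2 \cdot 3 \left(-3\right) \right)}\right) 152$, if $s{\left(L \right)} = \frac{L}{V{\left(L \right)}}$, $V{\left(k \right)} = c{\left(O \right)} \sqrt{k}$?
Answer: $-608 + \frac{456 i \sqrt{2}}{5} \approx -608.0 + 128.98 i$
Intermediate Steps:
$V{\left(k \right)} = 5 \sqrt{k}$ ($V{\left(k \right)} = - \frac{5}{-1} \sqrt{k} = \left(-5\right) \left(-1\right) \sqrt{k} = 5 \sqrt{k}$)
$s{\left(L \right)} = \frac{\sqrt{L}}{5}$ ($s{\left(L \right)} = \frac{L}{5 \sqrt{L}} = L \frac{1}{5 \sqrt{L}} = \frac{\sqrt{L}}{5}$)
$\left(-4 + s{\left(2 \cdot 3 \left(-3\right) \right)}\right) 152 = \left(-4 + \frac{\sqrt{2 \cdot 3 \left(-3\right)}}{5}\right) 152 = \left(-4 + \frac{\sqrt{6 \left(-3\right)}}{5}\right) 152 = \left(-4 + \frac{\sqrt{-18}}{5}\right) 152 = \left(-4 + \frac{3 i \sqrt{2}}{5}\right) 152 = -608 + \frac{456 i \sqrt{2}}{5}$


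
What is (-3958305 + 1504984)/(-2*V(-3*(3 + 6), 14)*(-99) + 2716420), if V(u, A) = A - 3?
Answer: -2453321/2718598 ≈ -0.90242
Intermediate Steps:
V(u, A) = -3 + A
(-3958305 + 1504984)/(-2*V(-3*(3 + 6), 14)*(-99) + 2716420) = (-3958305 + 1504984)/(-2*(-3 + 14)*(-99) + 2716420) = -2453321/(-2*11*(-99) + 2716420) = -2453321/(-22*(-99) + 2716420) = -2453321/(2178 + 2716420) = -2453321/2718598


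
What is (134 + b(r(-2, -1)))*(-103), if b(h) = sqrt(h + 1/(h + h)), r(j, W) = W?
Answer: -13802 - 103*I*sqrt(6)/2 ≈ -13802.0 - 126.15*I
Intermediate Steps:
b(h) = sqrt(h + 1/(2*h))
(134 + b(r(-2, -1)))*(-103) = (134 + sqrt(2/(-1) + 4*(-1))/2)*(-103) = (134 + sqrt(2*(-1) - 4)/2)*(-103) = (134 + sqrt(-2 - 4)/2)*(-103) = (134 + sqrt(-6)/2)*(-103) = (134 + (I*sqrt(6))/2)*(-103) = (134 + I*sqrt(6)/2)*(-103) = -13802 - 103*I*sqrt(6)/2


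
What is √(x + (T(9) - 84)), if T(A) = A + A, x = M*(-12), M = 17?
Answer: 3*I*√30 ≈ 16.432*I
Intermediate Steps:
x = -204 (x = 17*(-12) = -204)
T(A) = 2*A
√(x + (T(9) - 84)) = √(-204 + (2*9 - 84)) = √(-204 + (18 - 84)) = √(-204 - 66) = √(-270) = 3*I*√30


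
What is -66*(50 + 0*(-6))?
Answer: -3300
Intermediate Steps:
-66*(50 + 0*(-6)) = -66*(50 + 0) = -66*50 = -3300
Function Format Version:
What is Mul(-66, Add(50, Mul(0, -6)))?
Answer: -3300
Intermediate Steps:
Mul(-66, Add(50, Mul(0, -6))) = Mul(-66, Add(50, 0)) = Mul(-66, 50) = -3300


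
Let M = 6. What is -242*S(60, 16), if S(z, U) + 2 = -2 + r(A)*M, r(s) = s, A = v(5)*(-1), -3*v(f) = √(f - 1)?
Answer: 0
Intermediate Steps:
v(f) = -√(-1 + f)/3 (v(f) = -√(f - 1)/3 = -√(-1 + f)/3)
A = ⅔ (A = -√(-1 + 5)/3*(-1) = -√4/3*(-1) = -⅓*2*(-1) = -⅔*(-1) = ⅔ ≈ 0.66667)
S(z, U) = 0 (S(z, U) = -2 + (-2 + (⅔)*6) = -2 + (-2 + 4) = -2 + 2 = 0)
-242*S(60, 16) = -242*0 = 0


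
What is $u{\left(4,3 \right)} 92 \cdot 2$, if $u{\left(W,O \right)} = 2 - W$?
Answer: $-368$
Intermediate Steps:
$u{\left(4,3 \right)} 92 \cdot 2 = \left(2 - 4\right) 92 \cdot 2 = \left(-2\right) 92 \cdot 2 = \left(-184\right) 2 = -368$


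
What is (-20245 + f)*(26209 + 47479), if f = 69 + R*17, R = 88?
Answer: -1376491840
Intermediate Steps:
f = 1565 (f = 69 + 88*17 = 69 + 1496 = 1565)
(-20245 + f)*(26209 + 47479) = (-20245 + 1565)*(26209 + 47479) = -18680*73688 = -1376491840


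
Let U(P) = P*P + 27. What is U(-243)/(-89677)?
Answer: -59076/89677 ≈ -0.65876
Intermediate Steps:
U(P) = 27 + P² (U(P) = P² + 27 = 27 + P²)
U(-243)/(-89677) = (27 + (-243)²)/(-89677) = (27 + 59049)*(-1/89677) = 59076*(-1/89677) = -59076/89677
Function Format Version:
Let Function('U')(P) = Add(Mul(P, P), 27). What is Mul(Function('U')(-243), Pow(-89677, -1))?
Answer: Rational(-59076, 89677) ≈ -0.65876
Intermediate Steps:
Function('U')(P) = Add(27, Pow(P, 2)) (Function('U')(P) = Add(Pow(P, 2), 27) = Add(27, Pow(P, 2)))
Mul(Function('U')(-243), Pow(-89677, -1)) = Mul(Add(27, Pow(-243, 2)), Pow(-89677, -1)) = Mul(Add(27, 59049), Rational(-1, 89677)) = Mul(59076, Rational(-1, 89677)) = Rational(-59076, 89677)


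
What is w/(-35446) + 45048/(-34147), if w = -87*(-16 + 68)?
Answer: -721145190/605187281 ≈ -1.1916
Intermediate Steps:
w = -4524 (w = -87*52 = -4524)
w/(-35446) + 45048/(-34147) = -4524/(-35446) + 45048/(-34147) = -4524*(-1/35446) + 45048*(-1/34147) = 2262/17723 - 45048/34147 = -721145190/605187281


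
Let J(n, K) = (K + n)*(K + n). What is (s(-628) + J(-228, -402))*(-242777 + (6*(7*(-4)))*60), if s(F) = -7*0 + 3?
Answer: -100359701871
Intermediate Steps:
J(n, K) = (K + n)²
s(F) = 3 (s(F) = 0 + 3 = 3)
(s(-628) + J(-228, -402))*(-242777 + (6*(7*(-4)))*60) = (3 + (-402 - 228)²)*(-242777 + (6*(7*(-4)))*60) = (3 + (-630)²)*(-242777 + (6*(-28))*60) = (3 + 396900)*(-242777 - 168*60) = 396903*(-242777 - 10080) = 396903*(-252857) = -100359701871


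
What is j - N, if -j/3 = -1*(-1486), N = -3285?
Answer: -1173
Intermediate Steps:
j = -4458 (j = -(-3)*(-1486) = -3*1486 = -4458)
j - N = -4458 - 1*(-3285) = -4458 + 3285 = -1173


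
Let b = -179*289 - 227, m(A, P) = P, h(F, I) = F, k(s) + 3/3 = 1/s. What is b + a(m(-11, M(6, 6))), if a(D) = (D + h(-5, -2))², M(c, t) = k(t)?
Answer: -1869263/36 ≈ -51924.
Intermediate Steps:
k(s) = -1 + 1/s
M(c, t) = (1 - t)/t
b = -51958 (b = -51731 - 227 = -51958)
a(D) = (-5 + D)² (a(D) = (D - 5)² = (-5 + D)²)
b + a(m(-11, M(6, 6))) = -51958 + (-5 + (1 - 1*6)/6)² = -51958 + (-5 + (1 - 6)/6)² = -51958 + (-5 + (⅙)*(-5))² = -51958 + (-5 - ⅚)² = -51958 + (-35/6)² = -51958 + 1225/36 = -1869263/36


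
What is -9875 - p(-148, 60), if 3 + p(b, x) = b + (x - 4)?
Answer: -9780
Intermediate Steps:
p(b, x) = -7 + b + x (p(b, x) = -3 + (b + (x - 4)) = -3 + (b + (-4 + x)) = -3 + (-4 + b + x) = -7 + b + x)
-9875 - p(-148, 60) = -9875 - (-7 - 148 + 60) = -9875 - 1*(-95) = -9875 + 95 = -9780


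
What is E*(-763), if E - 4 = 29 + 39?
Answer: -54936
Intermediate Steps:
E = 72 (E = 4 + (29 + 39) = 4 + 68 = 72)
E*(-763) = 72*(-763) = -54936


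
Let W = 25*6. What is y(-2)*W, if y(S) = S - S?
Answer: 0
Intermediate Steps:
W = 150
y(S) = 0
y(-2)*W = 0*150 = 0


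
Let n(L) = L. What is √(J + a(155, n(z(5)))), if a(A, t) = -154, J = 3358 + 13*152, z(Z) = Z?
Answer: 2*√1295 ≈ 71.972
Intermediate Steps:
J = 5334 (J = 3358 + 1976 = 5334)
√(J + a(155, n(z(5)))) = √(5334 - 154) = √5180 = 2*√1295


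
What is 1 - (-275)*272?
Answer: 74801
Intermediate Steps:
1 - (-275)*272 = 1 - 275*(-272) = 1 + 74800 = 74801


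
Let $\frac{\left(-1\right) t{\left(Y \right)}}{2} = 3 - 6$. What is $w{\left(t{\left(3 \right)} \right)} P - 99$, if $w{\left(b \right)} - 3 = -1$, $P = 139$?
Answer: $179$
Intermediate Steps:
$t{\left(Y \right)} = 6$ ($t{\left(Y \right)} = - 2 \left(3 - 6\right) = \left(-2\right) \left(-3\right) = 6$)
$w{\left(b \right)} = 2$ ($w{\left(b \right)} = 3 - 1 = 2$)
$w{\left(t{\left(3 \right)} \right)} P - 99 = 2 \cdot 139 - 99 = 278 - 99 = 179$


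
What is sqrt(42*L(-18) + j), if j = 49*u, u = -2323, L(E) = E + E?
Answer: I*sqrt(115339) ≈ 339.62*I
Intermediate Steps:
L(E) = 2*E
j = -113827 (j = 49*(-2323) = -113827)
sqrt(42*L(-18) + j) = sqrt(42*(2*(-18)) - 113827) = sqrt(42*(-36) - 113827) = sqrt(-1512 - 113827) = sqrt(-115339) = I*sqrt(115339)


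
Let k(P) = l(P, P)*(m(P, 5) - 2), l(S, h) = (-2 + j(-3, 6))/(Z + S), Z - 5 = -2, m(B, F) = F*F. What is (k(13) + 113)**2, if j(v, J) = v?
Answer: 2866249/256 ≈ 11196.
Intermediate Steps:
m(B, F) = F**2
Z = 3 (Z = 5 - 2 = 3)
l(S, h) = -5/(3 + S) (l(S, h) = (-2 - 3)/(3 + S) = -5/(3 + S))
k(P) = -115/(3 + P) (k(P) = (-5/(3 + P))*(5**2 - 2) = (-5/(3 + P))*(25 - 2) = -5/(3 + P)*23 = -115/(3 + P))
(k(13) + 113)**2 = (-115/(3 + 13) + 113)**2 = (-115/16 + 113)**2 = (1693/16)**2 = 2866249/256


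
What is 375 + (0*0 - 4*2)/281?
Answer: 105367/281 ≈ 374.97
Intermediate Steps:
375 + (0*0 - 4*2)/281 = 375 + (0 - 8)/281 = 375 + (1/281)*(-8) = 375 - 8/281 = 105367/281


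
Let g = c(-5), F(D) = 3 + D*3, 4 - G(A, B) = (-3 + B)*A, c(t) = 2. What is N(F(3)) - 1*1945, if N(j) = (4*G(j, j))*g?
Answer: -2777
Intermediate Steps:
G(A, B) = 4 - A*(-3 + B) (G(A, B) = 4 - (-3 + B)*A = 4 - A*(-3 + B))
F(D) = 3 + 3*D
g = 2
N(j) = 32 - 8*j**2 + 24*j (N(j) = (4*(4 + 3*j - j*j))*2 = (4*(4 + 3*j - j**2))*2 = (4*(4 - j**2 + 3*j))*2 = (16 - 4*j**2 + 12*j)*2 = 32 - 8*j**2 + 24*j)
N(F(3)) - 1*1945 = (32 - 8*(3 + 3*3)**2 + 24*(3 + 3*3)) - 1*1945 = (32 - 8*(3 + 9)**2 + 24*(3 + 9)) - 1945 = (32 - 8*12**2 + 24*12) - 1945 = (32 - 8*144 + 288) - 1945 = (32 - 1152 + 288) - 1945 = -832 - 1945 = -2777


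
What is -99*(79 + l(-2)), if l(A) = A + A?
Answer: -7425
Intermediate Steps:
l(A) = 2*A
-99*(79 + l(-2)) = -99*(79 + 2*(-2)) = -99*(79 - 4) = -99*75 = -7425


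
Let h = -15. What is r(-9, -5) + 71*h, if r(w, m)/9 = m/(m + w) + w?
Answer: -15999/14 ≈ -1142.8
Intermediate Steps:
r(w, m) = 9*w + 9*m/(m + w) (r(w, m) = 9*(m/(m + w) + w) = 9*(w + m/(m + w)) = 9*w + 9*m/(m + w))
r(-9, -5) + 71*h = 9*(-5 + (-9)² - 5*(-9))/(-5 - 9) + 71*(-15) = 9*(-5 + 81 + 45)/(-14) - 1065 = 9*(-1/14)*121 - 1065 = -1089/14 - 1065 = -15999/14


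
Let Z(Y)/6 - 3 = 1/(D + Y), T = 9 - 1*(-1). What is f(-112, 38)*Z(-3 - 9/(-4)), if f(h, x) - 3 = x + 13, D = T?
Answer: 37260/37 ≈ 1007.0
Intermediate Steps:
T = 10 (T = 9 + 1 = 10)
D = 10
f(h, x) = 16 + x (f(h, x) = 3 + (x + 13) = 3 + (13 + x) = 16 + x)
Z(Y) = 18 + 6/(10 + Y)
f(-112, 38)*Z(-3 - 9/(-4)) = (16 + 38)*(6*(31 + 3*(-3 - 9/(-4)))/(10 + (-3 - 9/(-4)))) = 54*(6*(31 + 3*(-3 - 9*(-¼)))/(10 + (-3 - 9*(-¼)))) = 54*(6*(31 + 3*(-3 + 9/4))/(10 + (-3 + 9/4))) = 54*(6*(31 + 3*(-¾))/(10 - ¾)) = 54*(6*(31 - 9/4)/(37/4)) = 54*(6*(4/37)*(115/4)) = 54*(690/37) = 37260/37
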